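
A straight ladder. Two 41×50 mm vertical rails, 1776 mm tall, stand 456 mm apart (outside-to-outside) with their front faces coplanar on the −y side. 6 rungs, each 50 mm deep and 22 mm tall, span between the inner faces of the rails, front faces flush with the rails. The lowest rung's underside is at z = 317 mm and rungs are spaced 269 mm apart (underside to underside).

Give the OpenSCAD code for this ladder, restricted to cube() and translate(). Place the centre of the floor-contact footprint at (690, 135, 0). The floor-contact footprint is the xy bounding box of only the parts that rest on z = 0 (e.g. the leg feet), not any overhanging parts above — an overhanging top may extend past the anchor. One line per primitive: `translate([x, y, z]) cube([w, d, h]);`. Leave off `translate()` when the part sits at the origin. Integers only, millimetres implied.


translate([462, 110, 0]) cube([41, 50, 1776]);
translate([877, 110, 0]) cube([41, 50, 1776]);
translate([503, 110, 317]) cube([374, 50, 22]);
translate([503, 110, 586]) cube([374, 50, 22]);
translate([503, 110, 855]) cube([374, 50, 22]);
translate([503, 110, 1124]) cube([374, 50, 22]);
translate([503, 110, 1393]) cube([374, 50, 22]);
translate([503, 110, 1662]) cube([374, 50, 22]);


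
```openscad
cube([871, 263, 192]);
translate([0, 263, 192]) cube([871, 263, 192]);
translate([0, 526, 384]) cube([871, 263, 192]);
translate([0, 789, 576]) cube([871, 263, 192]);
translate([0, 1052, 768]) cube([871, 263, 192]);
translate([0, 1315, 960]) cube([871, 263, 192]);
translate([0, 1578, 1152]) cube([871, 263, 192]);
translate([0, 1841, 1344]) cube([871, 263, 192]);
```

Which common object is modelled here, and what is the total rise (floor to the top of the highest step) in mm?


A staircase. The total rise is 1536 mm.

8 identical blocks, each offset up and back from the previous — a staircase. Each step is 192 mm tall and there are 8 of them, so the total rise is 8 × 192 = 1536 mm.


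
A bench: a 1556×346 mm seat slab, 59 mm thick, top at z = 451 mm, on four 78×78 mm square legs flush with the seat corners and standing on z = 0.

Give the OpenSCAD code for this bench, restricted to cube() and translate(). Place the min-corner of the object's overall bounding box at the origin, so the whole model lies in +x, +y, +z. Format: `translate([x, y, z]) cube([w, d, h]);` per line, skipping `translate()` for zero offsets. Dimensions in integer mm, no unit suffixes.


// leg_h = 451 − 59 = 392
translate([0, 0, 392]) cube([1556, 346, 59]);
cube([78, 78, 392]);
translate([0, 268, 0]) cube([78, 78, 392]);
translate([1478, 0, 0]) cube([78, 78, 392]);
translate([1478, 268, 0]) cube([78, 78, 392]);


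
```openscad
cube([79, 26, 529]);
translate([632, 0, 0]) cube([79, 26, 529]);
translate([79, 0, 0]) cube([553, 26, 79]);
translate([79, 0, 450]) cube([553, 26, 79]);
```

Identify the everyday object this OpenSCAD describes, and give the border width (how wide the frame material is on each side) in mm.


A picture frame. The border width is 79 mm.

Four thin pieces enclosing a rectangular opening — a picture frame. The two full-height stiles are 529 mm tall; the top rail sits at z = 450 and is 79 mm tall, so the border above the opening is 529 − 450 = 79 mm, matching the stile x-width.


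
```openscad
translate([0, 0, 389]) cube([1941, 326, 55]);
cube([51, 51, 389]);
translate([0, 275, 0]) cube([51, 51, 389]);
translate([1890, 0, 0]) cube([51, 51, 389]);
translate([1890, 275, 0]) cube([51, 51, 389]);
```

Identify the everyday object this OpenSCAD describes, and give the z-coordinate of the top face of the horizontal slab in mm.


A bench. The seat-top height is 444 mm.

A long slab on four corner posts — a bench. The slab sits at z = 389 with thickness 55, so the top is 389 + 55 = 444 mm.


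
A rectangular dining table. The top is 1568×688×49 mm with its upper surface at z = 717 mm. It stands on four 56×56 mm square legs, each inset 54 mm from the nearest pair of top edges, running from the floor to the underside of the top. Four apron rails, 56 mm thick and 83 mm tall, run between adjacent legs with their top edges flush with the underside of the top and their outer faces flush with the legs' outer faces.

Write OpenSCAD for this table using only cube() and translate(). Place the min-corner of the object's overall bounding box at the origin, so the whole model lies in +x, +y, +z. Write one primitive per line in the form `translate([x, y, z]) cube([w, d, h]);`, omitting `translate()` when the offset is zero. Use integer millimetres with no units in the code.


// leg_h = 717 - 49 = 668
// apron z = 668 - 83 = 585
translate([0, 0, 668]) cube([1568, 688, 49]);
translate([54, 54, 0]) cube([56, 56, 668]);
translate([1458, 54, 0]) cube([56, 56, 668]);
translate([54, 578, 0]) cube([56, 56, 668]);
translate([1458, 578, 0]) cube([56, 56, 668]);
translate([110, 54, 585]) cube([1348, 56, 83]);
translate([110, 578, 585]) cube([1348, 56, 83]);
translate([54, 110, 585]) cube([56, 468, 83]);
translate([1458, 110, 585]) cube([56, 468, 83]);


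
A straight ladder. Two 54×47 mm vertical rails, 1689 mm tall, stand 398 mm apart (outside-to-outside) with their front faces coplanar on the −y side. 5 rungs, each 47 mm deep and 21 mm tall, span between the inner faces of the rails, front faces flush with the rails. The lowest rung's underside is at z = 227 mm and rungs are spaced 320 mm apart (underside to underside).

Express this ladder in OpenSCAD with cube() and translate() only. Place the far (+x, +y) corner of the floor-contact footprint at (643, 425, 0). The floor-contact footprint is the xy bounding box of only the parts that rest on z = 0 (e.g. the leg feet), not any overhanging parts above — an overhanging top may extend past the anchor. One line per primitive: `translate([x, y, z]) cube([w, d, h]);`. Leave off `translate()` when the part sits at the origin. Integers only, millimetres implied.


translate([245, 378, 0]) cube([54, 47, 1689]);
translate([589, 378, 0]) cube([54, 47, 1689]);
translate([299, 378, 227]) cube([290, 47, 21]);
translate([299, 378, 547]) cube([290, 47, 21]);
translate([299, 378, 867]) cube([290, 47, 21]);
translate([299, 378, 1187]) cube([290, 47, 21]);
translate([299, 378, 1507]) cube([290, 47, 21]);


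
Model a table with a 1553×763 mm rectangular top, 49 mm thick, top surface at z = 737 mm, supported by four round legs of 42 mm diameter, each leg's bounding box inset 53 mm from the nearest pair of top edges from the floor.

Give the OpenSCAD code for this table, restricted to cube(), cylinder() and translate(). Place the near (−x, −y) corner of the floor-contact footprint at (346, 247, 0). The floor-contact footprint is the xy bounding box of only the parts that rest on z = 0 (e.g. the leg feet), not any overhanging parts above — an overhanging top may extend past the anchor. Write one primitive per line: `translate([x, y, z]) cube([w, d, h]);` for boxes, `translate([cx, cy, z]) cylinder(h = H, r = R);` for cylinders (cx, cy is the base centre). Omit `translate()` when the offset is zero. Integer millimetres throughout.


// leg_h = 737 - 49 = 688
translate([293, 194, 688]) cube([1553, 763, 49]);
translate([367, 268, 0]) cylinder(h = 688, r = 21);
translate([1772, 268, 0]) cylinder(h = 688, r = 21);
translate([367, 883, 0]) cylinder(h = 688, r = 21);
translate([1772, 883, 0]) cylinder(h = 688, r = 21);


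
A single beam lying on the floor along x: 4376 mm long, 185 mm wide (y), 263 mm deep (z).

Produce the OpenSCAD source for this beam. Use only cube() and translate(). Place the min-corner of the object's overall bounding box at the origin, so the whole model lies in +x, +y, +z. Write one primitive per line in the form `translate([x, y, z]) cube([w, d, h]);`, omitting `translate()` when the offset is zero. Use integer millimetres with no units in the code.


cube([4376, 185, 263]);


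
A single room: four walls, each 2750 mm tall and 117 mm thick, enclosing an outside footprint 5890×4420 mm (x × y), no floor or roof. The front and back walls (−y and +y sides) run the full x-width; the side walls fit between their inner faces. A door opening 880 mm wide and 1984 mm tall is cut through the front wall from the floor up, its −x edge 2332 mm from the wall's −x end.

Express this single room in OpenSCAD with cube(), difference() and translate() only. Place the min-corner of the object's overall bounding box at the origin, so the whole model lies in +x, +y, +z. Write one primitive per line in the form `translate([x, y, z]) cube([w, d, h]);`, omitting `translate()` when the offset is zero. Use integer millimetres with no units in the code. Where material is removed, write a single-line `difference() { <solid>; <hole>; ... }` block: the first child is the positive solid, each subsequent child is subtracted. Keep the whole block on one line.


difference() { cube([5890, 117, 2750]); translate([2332, 0, 0]) cube([880, 117, 1984]); }
translate([0, 4303, 0]) cube([5890, 117, 2750]);
translate([0, 117, 0]) cube([117, 4186, 2750]);
translate([5773, 117, 0]) cube([117, 4186, 2750]);


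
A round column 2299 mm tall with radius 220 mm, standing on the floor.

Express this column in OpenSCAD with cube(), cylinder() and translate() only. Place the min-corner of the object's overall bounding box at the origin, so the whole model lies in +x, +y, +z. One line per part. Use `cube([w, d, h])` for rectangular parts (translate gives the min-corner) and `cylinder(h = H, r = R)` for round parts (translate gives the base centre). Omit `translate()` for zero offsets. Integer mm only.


translate([220, 220, 0]) cylinder(h = 2299, r = 220);


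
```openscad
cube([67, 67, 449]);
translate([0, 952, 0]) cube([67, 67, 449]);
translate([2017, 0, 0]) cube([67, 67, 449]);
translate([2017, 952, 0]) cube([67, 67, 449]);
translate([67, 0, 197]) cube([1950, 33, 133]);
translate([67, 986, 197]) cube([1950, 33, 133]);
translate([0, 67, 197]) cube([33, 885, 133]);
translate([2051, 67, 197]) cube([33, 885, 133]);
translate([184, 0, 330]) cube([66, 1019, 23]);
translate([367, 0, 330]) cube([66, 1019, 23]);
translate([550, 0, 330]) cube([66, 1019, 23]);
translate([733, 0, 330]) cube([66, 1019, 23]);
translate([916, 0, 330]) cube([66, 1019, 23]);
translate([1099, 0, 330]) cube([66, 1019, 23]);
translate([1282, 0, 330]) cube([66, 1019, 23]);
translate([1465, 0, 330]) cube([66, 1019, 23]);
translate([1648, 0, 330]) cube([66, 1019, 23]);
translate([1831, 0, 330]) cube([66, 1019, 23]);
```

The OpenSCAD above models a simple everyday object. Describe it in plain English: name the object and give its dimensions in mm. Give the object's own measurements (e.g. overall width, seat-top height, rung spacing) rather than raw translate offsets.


A bed frame 2084 mm long (x) by 1019 mm wide (y). Four 67×67 mm corner posts, 449 mm tall, at the corners of the footprint. Four rails of 33 mm thickness and 133 mm height run between adjacent posts with their undersides at z = 197 mm, their outer faces flush with the outside of the frame (the two x-running rails run between the posts' inner faces; the two y-running rails run between the posts' inner faces). 10 slats, each 66 mm wide (x) and 23 mm thick, lie across the top of the two x-running rails, running the full 1019 mm width of the frame in y; along x they sit between the end posts with a 117 mm gap after the −x posts and between neighbouring slats, leaving 120 mm before the +x posts.


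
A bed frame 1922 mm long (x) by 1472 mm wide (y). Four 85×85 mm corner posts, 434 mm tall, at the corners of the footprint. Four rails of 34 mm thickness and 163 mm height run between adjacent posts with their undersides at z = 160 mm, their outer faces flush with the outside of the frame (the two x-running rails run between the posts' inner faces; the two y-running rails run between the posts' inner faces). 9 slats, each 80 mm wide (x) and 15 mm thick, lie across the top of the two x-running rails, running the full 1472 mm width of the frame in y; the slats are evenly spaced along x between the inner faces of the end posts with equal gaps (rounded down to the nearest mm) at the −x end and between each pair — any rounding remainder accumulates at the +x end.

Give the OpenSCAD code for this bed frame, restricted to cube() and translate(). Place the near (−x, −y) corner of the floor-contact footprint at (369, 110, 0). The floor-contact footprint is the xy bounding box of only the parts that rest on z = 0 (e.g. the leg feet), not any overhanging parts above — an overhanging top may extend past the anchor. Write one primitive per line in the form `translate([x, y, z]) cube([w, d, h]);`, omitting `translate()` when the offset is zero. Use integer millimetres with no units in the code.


translate([369, 110, 0]) cube([85, 85, 434]);
translate([369, 1497, 0]) cube([85, 85, 434]);
translate([2206, 110, 0]) cube([85, 85, 434]);
translate([2206, 1497, 0]) cube([85, 85, 434]);
translate([454, 110, 160]) cube([1752, 34, 163]);
translate([454, 1548, 160]) cube([1752, 34, 163]);
translate([369, 195, 160]) cube([34, 1302, 163]);
translate([2257, 195, 160]) cube([34, 1302, 163]);
translate([557, 110, 323]) cube([80, 1472, 15]);
translate([740, 110, 323]) cube([80, 1472, 15]);
translate([923, 110, 323]) cube([80, 1472, 15]);
translate([1106, 110, 323]) cube([80, 1472, 15]);
translate([1289, 110, 323]) cube([80, 1472, 15]);
translate([1472, 110, 323]) cube([80, 1472, 15]);
translate([1655, 110, 323]) cube([80, 1472, 15]);
translate([1838, 110, 323]) cube([80, 1472, 15]);
translate([2021, 110, 323]) cube([80, 1472, 15]);


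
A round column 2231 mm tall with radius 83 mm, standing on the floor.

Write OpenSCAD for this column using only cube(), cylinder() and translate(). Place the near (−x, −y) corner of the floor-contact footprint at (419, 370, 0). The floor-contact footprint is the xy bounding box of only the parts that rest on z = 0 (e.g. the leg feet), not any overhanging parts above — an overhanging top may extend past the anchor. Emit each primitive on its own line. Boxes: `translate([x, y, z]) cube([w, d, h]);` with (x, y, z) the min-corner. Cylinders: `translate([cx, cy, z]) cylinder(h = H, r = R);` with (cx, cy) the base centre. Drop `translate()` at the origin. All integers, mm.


translate([502, 453, 0]) cylinder(h = 2231, r = 83);


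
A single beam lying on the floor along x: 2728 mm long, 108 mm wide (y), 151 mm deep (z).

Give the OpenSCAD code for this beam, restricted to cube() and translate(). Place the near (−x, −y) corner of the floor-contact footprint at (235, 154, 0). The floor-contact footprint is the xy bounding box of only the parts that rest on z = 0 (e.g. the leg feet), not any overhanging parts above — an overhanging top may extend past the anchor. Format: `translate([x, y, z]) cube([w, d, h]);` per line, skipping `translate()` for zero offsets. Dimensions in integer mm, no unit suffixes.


translate([235, 154, 0]) cube([2728, 108, 151]);


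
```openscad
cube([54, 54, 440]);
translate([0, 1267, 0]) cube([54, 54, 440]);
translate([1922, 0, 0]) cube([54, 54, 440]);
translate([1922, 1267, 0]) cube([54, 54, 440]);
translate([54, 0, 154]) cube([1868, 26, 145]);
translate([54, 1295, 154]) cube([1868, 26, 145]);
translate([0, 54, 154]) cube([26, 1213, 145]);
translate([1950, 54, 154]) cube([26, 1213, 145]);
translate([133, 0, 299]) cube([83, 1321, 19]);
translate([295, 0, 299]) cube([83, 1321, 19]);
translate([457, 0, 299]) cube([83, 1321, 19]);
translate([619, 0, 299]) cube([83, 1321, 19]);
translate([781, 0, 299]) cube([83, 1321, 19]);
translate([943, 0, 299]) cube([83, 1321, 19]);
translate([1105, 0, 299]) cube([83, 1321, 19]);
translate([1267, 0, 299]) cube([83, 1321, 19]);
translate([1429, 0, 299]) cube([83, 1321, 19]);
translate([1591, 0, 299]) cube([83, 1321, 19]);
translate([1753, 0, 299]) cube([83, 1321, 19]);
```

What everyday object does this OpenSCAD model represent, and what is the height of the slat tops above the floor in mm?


A bed frame. The slat-top height is 318 mm.

Four posts, four rails, and a row of slats — a bed frame. Slats sit on the rails at z = 154 + 145 = 299; with slat thickness 19, the top is 318 mm.


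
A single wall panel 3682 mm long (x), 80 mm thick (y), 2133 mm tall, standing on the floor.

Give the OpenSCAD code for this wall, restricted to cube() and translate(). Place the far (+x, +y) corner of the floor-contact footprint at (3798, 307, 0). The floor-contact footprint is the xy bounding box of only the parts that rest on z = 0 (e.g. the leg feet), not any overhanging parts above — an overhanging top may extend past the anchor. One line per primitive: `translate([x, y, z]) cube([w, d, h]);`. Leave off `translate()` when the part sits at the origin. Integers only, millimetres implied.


translate([116, 227, 0]) cube([3682, 80, 2133]);


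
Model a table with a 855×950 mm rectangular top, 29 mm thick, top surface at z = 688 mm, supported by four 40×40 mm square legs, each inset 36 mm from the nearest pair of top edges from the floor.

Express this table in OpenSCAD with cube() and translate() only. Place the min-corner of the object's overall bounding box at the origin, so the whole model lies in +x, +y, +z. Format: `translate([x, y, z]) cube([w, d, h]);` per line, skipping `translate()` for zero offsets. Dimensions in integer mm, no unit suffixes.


translate([0, 0, 659]) cube([855, 950, 29]);
translate([36, 36, 0]) cube([40, 40, 659]);
translate([779, 36, 0]) cube([40, 40, 659]);
translate([36, 874, 0]) cube([40, 40, 659]);
translate([779, 874, 0]) cube([40, 40, 659]);


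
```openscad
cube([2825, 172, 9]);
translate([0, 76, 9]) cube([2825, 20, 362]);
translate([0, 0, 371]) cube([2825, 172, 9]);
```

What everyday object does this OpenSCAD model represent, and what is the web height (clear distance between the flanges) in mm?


An I-beam. The web height is 362 mm.

Two wide flanges with a thin centred web — an I-beam. Overall 380 mm minus two 9 mm flanges gives a web of 380 − 2·9 = 362 mm.


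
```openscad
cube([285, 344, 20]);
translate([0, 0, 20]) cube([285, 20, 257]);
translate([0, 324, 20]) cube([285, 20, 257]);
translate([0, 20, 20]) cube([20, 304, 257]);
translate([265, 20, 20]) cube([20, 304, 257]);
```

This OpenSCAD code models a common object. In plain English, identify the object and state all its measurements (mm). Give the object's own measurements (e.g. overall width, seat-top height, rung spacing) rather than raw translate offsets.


An open-topped rectangular box: outside dimensions 285×344×277 mm, with a uniform wall and base thickness of 20 mm. The base is a full 285×344 slab on the floor; four walls sit on top of the base. The front and back walls (the −y and +y sides) span the full width; the two side walls fit between them.


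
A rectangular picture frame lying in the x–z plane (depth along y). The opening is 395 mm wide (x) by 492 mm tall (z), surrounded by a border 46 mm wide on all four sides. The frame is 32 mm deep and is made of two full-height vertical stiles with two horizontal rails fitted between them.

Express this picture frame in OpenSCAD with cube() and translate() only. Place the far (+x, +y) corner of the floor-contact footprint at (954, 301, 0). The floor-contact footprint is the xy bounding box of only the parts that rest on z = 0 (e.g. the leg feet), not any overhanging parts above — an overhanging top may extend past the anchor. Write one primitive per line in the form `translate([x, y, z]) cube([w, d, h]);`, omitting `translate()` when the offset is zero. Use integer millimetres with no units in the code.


translate([467, 269, 0]) cube([46, 32, 584]);
translate([908, 269, 0]) cube([46, 32, 584]);
translate([513, 269, 0]) cube([395, 32, 46]);
translate([513, 269, 538]) cube([395, 32, 46]);


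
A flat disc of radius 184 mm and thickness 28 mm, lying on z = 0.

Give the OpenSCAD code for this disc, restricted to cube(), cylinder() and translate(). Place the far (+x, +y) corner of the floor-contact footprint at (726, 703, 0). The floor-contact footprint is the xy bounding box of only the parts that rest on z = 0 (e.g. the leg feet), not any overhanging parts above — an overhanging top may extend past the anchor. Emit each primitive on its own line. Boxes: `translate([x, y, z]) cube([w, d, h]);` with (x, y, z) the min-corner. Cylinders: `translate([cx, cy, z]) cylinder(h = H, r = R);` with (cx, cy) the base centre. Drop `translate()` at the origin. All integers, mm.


translate([542, 519, 0]) cylinder(h = 28, r = 184);


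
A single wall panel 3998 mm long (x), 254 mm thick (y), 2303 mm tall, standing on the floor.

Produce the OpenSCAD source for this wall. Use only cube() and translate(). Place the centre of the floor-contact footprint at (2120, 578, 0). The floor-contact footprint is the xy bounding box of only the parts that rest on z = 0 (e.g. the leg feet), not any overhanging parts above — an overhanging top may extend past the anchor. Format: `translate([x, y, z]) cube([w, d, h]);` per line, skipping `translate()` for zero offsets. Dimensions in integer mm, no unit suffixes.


translate([121, 451, 0]) cube([3998, 254, 2303]);


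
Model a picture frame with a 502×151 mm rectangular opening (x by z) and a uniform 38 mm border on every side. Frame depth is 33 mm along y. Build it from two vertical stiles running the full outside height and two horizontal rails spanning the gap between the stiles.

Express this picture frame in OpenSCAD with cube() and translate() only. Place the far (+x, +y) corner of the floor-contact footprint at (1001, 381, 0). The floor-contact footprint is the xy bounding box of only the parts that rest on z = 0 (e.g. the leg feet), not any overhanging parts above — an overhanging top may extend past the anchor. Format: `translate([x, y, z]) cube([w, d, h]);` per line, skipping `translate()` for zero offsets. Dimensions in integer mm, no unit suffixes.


translate([423, 348, 0]) cube([38, 33, 227]);
translate([963, 348, 0]) cube([38, 33, 227]);
translate([461, 348, 0]) cube([502, 33, 38]);
translate([461, 348, 189]) cube([502, 33, 38]);


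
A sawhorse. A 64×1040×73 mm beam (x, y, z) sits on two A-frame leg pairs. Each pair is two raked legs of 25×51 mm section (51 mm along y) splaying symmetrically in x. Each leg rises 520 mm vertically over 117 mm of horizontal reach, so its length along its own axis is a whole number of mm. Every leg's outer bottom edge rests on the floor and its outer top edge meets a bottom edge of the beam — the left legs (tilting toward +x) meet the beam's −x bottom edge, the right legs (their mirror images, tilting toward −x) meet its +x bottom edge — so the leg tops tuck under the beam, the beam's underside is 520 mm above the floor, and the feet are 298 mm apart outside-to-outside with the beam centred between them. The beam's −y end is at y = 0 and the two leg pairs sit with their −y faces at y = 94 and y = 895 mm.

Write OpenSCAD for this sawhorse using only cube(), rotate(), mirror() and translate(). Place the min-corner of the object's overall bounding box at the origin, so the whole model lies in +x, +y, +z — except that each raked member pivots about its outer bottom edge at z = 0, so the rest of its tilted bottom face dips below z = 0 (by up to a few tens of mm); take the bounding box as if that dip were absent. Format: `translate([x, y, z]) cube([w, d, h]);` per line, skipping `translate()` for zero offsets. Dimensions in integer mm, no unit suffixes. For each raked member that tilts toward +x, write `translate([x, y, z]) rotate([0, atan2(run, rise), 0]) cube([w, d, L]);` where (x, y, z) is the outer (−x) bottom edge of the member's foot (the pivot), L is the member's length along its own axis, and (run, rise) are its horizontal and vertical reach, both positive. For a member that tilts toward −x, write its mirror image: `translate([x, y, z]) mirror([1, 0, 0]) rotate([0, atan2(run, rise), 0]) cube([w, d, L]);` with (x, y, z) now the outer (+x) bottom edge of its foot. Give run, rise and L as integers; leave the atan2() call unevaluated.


translate([117, 0, 520]) cube([64, 1040, 73]);
translate([0, 94, 0]) rotate([0, atan2(117, 520), 0]) cube([25, 51, 533]);
translate([298, 94, 0]) mirror([1, 0, 0]) rotate([0, atan2(117, 520), 0]) cube([25, 51, 533]);
translate([0, 895, 0]) rotate([0, atan2(117, 520), 0]) cube([25, 51, 533]);
translate([298, 895, 0]) mirror([1, 0, 0]) rotate([0, atan2(117, 520), 0]) cube([25, 51, 533]);


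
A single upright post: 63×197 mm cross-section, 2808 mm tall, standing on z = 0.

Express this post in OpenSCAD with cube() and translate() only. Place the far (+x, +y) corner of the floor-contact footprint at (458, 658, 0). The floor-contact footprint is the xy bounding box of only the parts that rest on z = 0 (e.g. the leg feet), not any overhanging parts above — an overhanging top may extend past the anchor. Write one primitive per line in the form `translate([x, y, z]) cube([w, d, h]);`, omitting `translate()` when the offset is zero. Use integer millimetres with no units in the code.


translate([395, 461, 0]) cube([63, 197, 2808]);


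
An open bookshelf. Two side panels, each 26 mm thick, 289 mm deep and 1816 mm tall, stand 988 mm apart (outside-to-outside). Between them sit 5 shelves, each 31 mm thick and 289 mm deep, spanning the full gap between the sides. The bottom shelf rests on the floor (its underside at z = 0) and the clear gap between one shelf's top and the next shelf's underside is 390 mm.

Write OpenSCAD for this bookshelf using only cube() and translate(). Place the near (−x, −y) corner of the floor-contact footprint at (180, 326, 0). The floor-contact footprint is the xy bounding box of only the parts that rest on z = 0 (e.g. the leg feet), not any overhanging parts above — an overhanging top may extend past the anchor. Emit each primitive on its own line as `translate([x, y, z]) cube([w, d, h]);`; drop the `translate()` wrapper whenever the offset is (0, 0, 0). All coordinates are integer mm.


translate([180, 326, 0]) cube([26, 289, 1816]);
translate([1142, 326, 0]) cube([26, 289, 1816]);
translate([206, 326, 0]) cube([936, 289, 31]);
translate([206, 326, 421]) cube([936, 289, 31]);
translate([206, 326, 842]) cube([936, 289, 31]);
translate([206, 326, 1263]) cube([936, 289, 31]);
translate([206, 326, 1684]) cube([936, 289, 31]);


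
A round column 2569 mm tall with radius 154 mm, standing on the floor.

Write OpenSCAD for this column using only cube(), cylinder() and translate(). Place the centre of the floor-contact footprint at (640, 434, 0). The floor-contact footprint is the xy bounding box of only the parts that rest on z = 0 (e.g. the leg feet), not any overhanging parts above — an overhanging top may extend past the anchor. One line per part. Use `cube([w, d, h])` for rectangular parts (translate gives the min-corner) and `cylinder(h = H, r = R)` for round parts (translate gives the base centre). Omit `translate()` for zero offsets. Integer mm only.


translate([640, 434, 0]) cylinder(h = 2569, r = 154);


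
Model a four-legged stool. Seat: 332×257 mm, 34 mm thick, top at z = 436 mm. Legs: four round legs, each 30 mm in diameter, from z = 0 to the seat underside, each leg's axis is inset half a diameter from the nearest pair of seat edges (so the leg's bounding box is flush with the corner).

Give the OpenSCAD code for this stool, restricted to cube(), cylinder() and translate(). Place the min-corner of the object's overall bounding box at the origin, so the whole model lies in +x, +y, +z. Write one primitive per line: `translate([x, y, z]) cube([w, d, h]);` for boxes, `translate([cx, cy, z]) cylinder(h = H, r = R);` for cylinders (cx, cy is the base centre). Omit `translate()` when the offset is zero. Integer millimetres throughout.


// leg_h = 436 - 34 = 402
translate([0, 0, 402]) cube([332, 257, 34]);
translate([15, 15, 0]) cylinder(h = 402, r = 15);
translate([317, 15, 0]) cylinder(h = 402, r = 15);
translate([15, 242, 0]) cylinder(h = 402, r = 15);
translate([317, 242, 0]) cylinder(h = 402, r = 15);


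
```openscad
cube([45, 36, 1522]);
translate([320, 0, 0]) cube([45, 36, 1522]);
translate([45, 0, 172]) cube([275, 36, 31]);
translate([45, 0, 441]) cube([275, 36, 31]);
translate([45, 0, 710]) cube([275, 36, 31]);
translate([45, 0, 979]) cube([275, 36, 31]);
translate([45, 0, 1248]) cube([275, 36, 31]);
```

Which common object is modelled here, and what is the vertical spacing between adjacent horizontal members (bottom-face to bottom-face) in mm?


A ladder. The rung spacing is 269 mm.

Two tall 45×36 posts with 5 short bars between them — a ladder. Adjacent rungs sit at z = 172 and z = 441, so the spacing is 441 − 172 = 269 mm.


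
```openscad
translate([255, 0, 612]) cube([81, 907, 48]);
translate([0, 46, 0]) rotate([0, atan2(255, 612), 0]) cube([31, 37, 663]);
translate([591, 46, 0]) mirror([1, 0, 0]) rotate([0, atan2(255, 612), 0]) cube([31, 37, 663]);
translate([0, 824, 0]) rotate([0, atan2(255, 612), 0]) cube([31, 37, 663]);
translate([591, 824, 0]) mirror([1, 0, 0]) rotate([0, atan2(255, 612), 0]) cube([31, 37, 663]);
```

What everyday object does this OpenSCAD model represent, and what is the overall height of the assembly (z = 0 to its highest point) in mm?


A sawhorse. The overall height is 660 mm.

A beam across two mirrored pairs of raked legs — a sawhorse. The beam's underside is at z = 612 (matching the legs' vertical rise in atan2(255, 612)) and the beam is 48 mm tall, so its top is at 612 + 48 = 660 mm. The raked legs top out at the beam's underside, so that is the highest point.


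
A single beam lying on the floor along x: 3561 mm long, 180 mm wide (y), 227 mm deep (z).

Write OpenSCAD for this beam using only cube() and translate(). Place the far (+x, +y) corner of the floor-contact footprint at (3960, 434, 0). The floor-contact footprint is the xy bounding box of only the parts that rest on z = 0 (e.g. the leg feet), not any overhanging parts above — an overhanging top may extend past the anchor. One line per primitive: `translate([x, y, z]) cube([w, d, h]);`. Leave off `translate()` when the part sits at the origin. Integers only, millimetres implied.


translate([399, 254, 0]) cube([3561, 180, 227]);


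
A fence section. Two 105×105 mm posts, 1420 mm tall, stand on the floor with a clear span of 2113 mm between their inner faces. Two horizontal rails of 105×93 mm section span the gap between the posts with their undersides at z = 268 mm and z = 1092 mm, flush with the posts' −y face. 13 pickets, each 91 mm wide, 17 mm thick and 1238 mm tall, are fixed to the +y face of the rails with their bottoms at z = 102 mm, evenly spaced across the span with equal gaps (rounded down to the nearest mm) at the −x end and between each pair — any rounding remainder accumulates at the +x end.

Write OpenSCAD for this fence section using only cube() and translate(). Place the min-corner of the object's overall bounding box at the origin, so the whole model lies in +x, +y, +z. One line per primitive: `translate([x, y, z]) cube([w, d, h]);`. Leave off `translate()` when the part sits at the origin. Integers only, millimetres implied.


cube([105, 105, 1420]);
translate([2218, 0, 0]) cube([105, 105, 1420]);
translate([105, 0, 268]) cube([2113, 105, 93]);
translate([105, 0, 1092]) cube([2113, 105, 93]);
translate([171, 105, 102]) cube([91, 17, 1238]);
translate([328, 105, 102]) cube([91, 17, 1238]);
translate([485, 105, 102]) cube([91, 17, 1238]);
translate([642, 105, 102]) cube([91, 17, 1238]);
translate([799, 105, 102]) cube([91, 17, 1238]);
translate([956, 105, 102]) cube([91, 17, 1238]);
translate([1113, 105, 102]) cube([91, 17, 1238]);
translate([1270, 105, 102]) cube([91, 17, 1238]);
translate([1427, 105, 102]) cube([91, 17, 1238]);
translate([1584, 105, 102]) cube([91, 17, 1238]);
translate([1741, 105, 102]) cube([91, 17, 1238]);
translate([1898, 105, 102]) cube([91, 17, 1238]);
translate([2055, 105, 102]) cube([91, 17, 1238]);


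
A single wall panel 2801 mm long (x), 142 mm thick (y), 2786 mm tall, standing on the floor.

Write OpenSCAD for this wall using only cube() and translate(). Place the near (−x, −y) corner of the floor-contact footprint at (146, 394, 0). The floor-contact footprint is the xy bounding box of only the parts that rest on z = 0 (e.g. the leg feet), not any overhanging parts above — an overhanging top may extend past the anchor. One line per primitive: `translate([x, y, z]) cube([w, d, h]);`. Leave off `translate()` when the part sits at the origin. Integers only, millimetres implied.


translate([146, 394, 0]) cube([2801, 142, 2786]);


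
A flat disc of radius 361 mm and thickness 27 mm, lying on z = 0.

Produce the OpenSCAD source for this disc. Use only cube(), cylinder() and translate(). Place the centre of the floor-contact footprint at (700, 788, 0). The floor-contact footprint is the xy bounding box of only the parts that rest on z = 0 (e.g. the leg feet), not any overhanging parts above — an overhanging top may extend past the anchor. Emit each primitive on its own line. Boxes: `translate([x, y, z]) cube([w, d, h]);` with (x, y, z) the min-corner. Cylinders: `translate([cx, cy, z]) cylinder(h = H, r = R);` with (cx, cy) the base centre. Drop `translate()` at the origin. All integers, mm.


translate([700, 788, 0]) cylinder(h = 27, r = 361);


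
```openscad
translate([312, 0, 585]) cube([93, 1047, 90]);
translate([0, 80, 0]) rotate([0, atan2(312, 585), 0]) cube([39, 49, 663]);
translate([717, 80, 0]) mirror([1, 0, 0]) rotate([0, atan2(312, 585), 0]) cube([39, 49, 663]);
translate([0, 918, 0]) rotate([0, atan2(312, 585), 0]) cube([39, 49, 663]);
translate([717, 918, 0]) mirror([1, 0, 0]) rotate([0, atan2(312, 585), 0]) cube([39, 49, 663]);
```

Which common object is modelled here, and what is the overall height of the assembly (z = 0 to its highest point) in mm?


A sawhorse. The overall height is 675 mm.

A beam across two mirrored pairs of raked legs — a sawhorse. The beam's underside is at z = 585 (matching the legs' vertical rise in atan2(312, 585)) and the beam is 90 mm tall, so its top is at 585 + 90 = 675 mm. The raked legs top out at the beam's underside, so that is the highest point.


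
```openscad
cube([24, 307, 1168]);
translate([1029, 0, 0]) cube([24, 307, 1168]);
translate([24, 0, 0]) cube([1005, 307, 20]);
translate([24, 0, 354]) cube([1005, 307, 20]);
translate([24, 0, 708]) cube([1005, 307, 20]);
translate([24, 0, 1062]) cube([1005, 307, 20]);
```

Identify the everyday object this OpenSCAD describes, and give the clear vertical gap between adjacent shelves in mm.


A bookshelf. The clear shelf gap is 334 mm.

Two tall side panels with 4 horizontal boards between them — a bookshelf. The first two shelf undersides are at z = 0 and z = 354; with shelf thickness 20, the clear gap is 354 − 0 − 20 = 334 mm.


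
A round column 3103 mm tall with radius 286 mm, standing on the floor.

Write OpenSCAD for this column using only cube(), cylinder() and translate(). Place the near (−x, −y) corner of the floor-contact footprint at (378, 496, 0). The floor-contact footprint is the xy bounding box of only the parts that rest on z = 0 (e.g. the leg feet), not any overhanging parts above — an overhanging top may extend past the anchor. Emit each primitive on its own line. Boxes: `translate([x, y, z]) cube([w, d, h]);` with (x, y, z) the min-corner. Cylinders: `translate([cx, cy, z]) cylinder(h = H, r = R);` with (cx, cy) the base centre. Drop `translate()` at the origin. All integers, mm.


translate([664, 782, 0]) cylinder(h = 3103, r = 286);


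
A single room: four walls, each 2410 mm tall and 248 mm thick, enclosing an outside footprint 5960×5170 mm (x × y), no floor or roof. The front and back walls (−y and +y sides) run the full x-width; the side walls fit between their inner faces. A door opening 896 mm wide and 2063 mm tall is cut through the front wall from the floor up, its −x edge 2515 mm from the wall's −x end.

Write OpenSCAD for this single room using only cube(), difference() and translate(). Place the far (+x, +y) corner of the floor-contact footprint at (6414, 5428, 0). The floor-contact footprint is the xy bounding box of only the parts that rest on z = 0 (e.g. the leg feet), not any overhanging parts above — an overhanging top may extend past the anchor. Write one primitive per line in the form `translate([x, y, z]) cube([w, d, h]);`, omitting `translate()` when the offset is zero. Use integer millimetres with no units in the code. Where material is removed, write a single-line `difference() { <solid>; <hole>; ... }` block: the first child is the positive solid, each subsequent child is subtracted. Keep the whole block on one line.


difference() { translate([454, 258, 0]) cube([5960, 248, 2410]); translate([2969, 258, 0]) cube([896, 248, 2063]); }
translate([454, 5180, 0]) cube([5960, 248, 2410]);
translate([454, 506, 0]) cube([248, 4674, 2410]);
translate([6166, 506, 0]) cube([248, 4674, 2410]);


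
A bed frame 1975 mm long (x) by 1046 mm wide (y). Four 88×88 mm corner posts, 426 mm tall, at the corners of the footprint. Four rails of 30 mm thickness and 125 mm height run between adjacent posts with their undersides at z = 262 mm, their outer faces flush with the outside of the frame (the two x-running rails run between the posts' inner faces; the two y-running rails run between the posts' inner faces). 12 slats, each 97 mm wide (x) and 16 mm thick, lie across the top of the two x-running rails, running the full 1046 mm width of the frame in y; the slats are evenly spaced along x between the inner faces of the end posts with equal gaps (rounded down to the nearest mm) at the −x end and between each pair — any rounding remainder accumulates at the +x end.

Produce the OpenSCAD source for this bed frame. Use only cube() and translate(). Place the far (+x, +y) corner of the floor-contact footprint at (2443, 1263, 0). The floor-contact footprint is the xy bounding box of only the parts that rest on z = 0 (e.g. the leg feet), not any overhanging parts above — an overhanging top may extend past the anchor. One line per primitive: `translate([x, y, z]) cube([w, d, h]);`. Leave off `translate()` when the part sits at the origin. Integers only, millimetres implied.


translate([468, 217, 0]) cube([88, 88, 426]);
translate([468, 1175, 0]) cube([88, 88, 426]);
translate([2355, 217, 0]) cube([88, 88, 426]);
translate([2355, 1175, 0]) cube([88, 88, 426]);
translate([556, 217, 262]) cube([1799, 30, 125]);
translate([556, 1233, 262]) cube([1799, 30, 125]);
translate([468, 305, 262]) cube([30, 870, 125]);
translate([2413, 305, 262]) cube([30, 870, 125]);
translate([604, 217, 387]) cube([97, 1046, 16]);
translate([749, 217, 387]) cube([97, 1046, 16]);
translate([894, 217, 387]) cube([97, 1046, 16]);
translate([1039, 217, 387]) cube([97, 1046, 16]);
translate([1184, 217, 387]) cube([97, 1046, 16]);
translate([1329, 217, 387]) cube([97, 1046, 16]);
translate([1474, 217, 387]) cube([97, 1046, 16]);
translate([1619, 217, 387]) cube([97, 1046, 16]);
translate([1764, 217, 387]) cube([97, 1046, 16]);
translate([1909, 217, 387]) cube([97, 1046, 16]);
translate([2054, 217, 387]) cube([97, 1046, 16]);
translate([2199, 217, 387]) cube([97, 1046, 16]);


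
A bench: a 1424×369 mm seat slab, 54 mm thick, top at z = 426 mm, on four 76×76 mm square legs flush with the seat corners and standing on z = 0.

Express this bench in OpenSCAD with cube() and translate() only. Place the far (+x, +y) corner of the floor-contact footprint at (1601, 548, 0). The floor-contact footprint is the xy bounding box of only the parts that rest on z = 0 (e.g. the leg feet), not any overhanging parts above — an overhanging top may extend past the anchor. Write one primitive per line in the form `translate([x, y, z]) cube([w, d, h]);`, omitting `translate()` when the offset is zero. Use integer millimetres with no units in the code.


// leg_h = 426 − 54 = 372
translate([177, 179, 372]) cube([1424, 369, 54]);
translate([177, 179, 0]) cube([76, 76, 372]);
translate([177, 472, 0]) cube([76, 76, 372]);
translate([1525, 179, 0]) cube([76, 76, 372]);
translate([1525, 472, 0]) cube([76, 76, 372]);


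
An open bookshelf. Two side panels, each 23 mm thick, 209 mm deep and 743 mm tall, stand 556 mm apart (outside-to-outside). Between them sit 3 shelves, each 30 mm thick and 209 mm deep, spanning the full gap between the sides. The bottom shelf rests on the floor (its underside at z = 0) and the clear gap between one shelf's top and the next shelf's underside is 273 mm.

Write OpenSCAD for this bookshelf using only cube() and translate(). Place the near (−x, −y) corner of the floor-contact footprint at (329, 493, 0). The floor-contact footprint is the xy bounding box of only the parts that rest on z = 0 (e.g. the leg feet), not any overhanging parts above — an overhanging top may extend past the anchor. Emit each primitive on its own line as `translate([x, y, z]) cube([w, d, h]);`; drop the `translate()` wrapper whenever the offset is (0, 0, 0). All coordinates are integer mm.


translate([329, 493, 0]) cube([23, 209, 743]);
translate([862, 493, 0]) cube([23, 209, 743]);
translate([352, 493, 0]) cube([510, 209, 30]);
translate([352, 493, 303]) cube([510, 209, 30]);
translate([352, 493, 606]) cube([510, 209, 30]);
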